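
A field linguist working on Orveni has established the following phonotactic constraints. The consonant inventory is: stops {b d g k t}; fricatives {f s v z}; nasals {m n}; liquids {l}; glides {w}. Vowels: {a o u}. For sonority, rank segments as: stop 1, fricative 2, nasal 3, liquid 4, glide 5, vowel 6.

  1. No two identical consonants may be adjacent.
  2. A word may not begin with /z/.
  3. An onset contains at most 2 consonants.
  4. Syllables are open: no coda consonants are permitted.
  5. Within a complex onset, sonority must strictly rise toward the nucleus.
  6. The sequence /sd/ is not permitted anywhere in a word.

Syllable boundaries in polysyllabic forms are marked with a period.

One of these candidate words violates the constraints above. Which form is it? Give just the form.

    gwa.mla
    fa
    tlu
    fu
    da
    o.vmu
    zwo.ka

zwo.ka

gwa.mla — σ1 onset /gw/ (1→5 rises), coda /∅/ ok; σ2 onset /ml/ (3→4 rises), coda /∅/ ok → permitted
fa — σ1 onset /f/, coda /∅/ ok → permitted
tlu — σ1 onset /tl/ (1→4 rises), coda /∅/ ok → permitted
fu — σ1 onset /f/, coda /∅/ ok → permitted
da — σ1 onset /d/, coda /∅/ ok → permitted
o.vmu — σ1 onset /∅/, coda /∅/ ok; σ2 onset /vm/ (2→3 rises), coda /∅/ ok → permitted
zwo.ka — violates constraint 2: word begins with /z/ → not permitted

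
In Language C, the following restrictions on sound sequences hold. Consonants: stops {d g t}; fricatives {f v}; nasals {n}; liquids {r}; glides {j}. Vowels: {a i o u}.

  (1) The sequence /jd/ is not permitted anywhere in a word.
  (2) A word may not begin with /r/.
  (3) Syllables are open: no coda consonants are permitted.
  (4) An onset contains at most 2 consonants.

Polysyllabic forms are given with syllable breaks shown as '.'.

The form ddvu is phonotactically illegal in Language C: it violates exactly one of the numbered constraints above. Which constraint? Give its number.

ddvu: syllable 1 onset /ddv/ has 3 consonants (> 2).
This is a violation of constraint 4: "An onset contains at most 2 consonants."
The remaining constraints (1, 2, 3) are satisfied.

4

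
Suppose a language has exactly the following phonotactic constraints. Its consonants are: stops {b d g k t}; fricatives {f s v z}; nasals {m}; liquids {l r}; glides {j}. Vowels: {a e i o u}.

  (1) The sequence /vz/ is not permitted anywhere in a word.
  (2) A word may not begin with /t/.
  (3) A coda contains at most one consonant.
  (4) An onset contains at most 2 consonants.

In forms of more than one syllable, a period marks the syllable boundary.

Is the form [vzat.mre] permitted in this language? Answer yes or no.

[vzat.mre] — violates constraint 1: contains banned sequence /vz/ → not permitted

no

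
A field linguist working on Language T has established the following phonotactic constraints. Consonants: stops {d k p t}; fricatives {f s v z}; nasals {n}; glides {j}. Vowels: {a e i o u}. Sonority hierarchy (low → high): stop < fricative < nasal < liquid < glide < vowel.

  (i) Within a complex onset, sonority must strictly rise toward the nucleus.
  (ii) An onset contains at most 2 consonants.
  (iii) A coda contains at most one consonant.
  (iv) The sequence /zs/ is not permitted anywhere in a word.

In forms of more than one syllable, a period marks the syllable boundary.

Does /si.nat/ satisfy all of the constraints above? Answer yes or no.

/si.nat/ — σ1 onset /s/, coda /∅/ ok; σ2 onset /n/, coda /t/ ok → permitted

yes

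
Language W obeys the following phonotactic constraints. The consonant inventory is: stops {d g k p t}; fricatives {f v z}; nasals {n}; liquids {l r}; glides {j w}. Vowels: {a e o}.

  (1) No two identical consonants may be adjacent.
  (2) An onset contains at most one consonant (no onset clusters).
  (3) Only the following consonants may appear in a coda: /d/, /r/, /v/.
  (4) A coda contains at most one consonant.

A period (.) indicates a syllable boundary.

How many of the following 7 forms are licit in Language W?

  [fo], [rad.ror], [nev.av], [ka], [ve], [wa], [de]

[fo] — σ1 onset /f/, coda /∅/ ok → licit
[rad.ror] — σ1 onset /r/, coda /d/ ok; σ2 onset /r/, coda /r/ ok → licit
[nev.av] — σ1 onset /n/, coda /v/ ok; σ2 onset /∅/, coda /v/ ok → licit
[ka] — σ1 onset /k/, coda /∅/ ok → licit
[ve] — σ1 onset /v/, coda /∅/ ok → licit
[wa] — σ1 onset /w/, coda /∅/ ok → licit
[de] — σ1 onset /d/, coda /∅/ ok → licit
Licit: [fo], [rad.ror], [nev.av], [ka], [ve], [wa], [de] → 7.

7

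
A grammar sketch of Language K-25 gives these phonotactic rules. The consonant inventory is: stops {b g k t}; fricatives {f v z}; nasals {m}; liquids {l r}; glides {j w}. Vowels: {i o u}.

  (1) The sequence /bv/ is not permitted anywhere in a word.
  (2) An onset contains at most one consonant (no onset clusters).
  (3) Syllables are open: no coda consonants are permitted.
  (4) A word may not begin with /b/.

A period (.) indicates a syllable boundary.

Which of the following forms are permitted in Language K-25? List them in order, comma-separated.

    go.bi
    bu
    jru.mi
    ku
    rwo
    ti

go.bi, ku, ti

go.bi — σ1 onset /g/, coda /∅/ ok; σ2 onset /b/, coda /∅/ ok → permitted
bu — violates constraint 4: word begins with /b/ → not permitted
jru.mi — violates constraint 2: syllable 1 onset /jr/ has 2 consonants (> 1) → not permitted
ku — σ1 onset /k/, coda /∅/ ok → permitted
rwo — violates constraint 2: syllable 1 onset /rw/ has 2 consonants (> 1) → not permitted
ti — σ1 onset /t/, coda /∅/ ok → permitted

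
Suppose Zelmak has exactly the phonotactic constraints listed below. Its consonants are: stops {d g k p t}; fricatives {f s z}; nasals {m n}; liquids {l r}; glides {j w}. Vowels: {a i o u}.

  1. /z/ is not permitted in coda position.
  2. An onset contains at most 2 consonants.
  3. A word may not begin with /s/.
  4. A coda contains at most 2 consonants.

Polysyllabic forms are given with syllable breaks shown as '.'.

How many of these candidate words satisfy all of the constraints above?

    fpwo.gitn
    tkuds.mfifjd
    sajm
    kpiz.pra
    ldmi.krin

0

fpwo.gitn — violates constraint 2: syllable 1 onset /fpw/ has 3 consonants (> 2) → ill-formed
tkuds.mfifjd — violates constraint 4: syllable 2 coda /fjd/ has 3 consonants (> 2) → ill-formed
sajm — violates constraint 3: word begins with /s/ → ill-formed
kpiz.pra — violates constraint 1: syllable 1 coda contains /z/ → ill-formed
ldmi.krin — violates constraint 2: syllable 1 onset /ldm/ has 3 consonants (> 2) → ill-formed
No form is well-formed → 0.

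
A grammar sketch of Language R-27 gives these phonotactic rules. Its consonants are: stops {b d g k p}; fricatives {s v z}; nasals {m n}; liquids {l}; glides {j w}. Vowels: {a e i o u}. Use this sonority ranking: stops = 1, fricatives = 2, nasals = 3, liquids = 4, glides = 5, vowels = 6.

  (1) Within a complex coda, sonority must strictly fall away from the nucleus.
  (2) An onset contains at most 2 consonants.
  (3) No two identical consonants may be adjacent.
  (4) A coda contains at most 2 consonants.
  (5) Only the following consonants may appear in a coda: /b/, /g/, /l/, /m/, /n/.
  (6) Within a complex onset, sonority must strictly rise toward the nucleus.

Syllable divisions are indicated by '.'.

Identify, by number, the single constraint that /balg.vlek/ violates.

5

/balg.vlek/: syllable 2 coda contains /k/, which is not a licensed coda consonant.
This is a violation of constraint 5: "Only the following consonants may appear in a coda: /b/, /g/, /l/, /m/, /n/."
The remaining constraints (1, 2, 3, 4, 6) are satisfied.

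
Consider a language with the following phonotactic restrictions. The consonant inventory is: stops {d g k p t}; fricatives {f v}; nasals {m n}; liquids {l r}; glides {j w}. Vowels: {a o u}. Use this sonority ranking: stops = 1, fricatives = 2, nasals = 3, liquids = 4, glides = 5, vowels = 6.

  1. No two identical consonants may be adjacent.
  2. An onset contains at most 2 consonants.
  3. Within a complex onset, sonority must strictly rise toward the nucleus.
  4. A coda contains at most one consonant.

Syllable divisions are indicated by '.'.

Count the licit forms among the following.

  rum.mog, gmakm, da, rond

1

rum.mog — violates constraint 1: adjacent identical consonants /mm/ → illicit
gmakm — violates constraint 4: syllable 1 coda /km/ has 2 consonants (> 1) → illicit
da — σ1 onset /d/, coda /∅/ ok → licit
rond — violates constraint 4: syllable 1 coda /nd/ has 2 consonants (> 1) → illicit
Licit: da → 1.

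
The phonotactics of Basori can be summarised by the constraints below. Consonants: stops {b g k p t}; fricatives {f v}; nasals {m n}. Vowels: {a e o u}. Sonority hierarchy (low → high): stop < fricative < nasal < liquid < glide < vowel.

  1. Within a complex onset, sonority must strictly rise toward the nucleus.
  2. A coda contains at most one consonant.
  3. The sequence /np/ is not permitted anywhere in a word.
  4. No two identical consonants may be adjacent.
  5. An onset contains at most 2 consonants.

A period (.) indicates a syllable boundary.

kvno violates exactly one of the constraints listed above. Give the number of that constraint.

kvno: syllable 1 onset /kvn/ has 3 consonants (> 2).
This is a violation of constraint 5: "An onset contains at most 2 consonants."
The remaining constraints (1, 2, 3, 4) are satisfied.

5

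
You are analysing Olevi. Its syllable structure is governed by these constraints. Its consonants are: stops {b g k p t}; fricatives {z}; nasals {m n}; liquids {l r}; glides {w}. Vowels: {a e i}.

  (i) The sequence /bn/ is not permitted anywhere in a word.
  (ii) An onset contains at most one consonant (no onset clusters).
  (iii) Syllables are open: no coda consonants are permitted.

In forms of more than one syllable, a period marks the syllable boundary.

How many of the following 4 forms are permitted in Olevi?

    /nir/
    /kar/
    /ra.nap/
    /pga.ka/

/nir/ — violates constraint (iii): syllable 1 coda /r/ has 1 consonant (> 0) → not permitted
/kar/ — violates constraint (iii): syllable 1 coda /r/ has 1 consonant (> 0) → not permitted
/ra.nap/ — violates constraint (iii): syllable 2 coda /p/ has 1 consonant (> 0) → not permitted
/pga.ka/ — violates constraint (ii): syllable 1 onset /pg/ has 2 consonants (> 1) → not permitted
No form is permitted → 0.

0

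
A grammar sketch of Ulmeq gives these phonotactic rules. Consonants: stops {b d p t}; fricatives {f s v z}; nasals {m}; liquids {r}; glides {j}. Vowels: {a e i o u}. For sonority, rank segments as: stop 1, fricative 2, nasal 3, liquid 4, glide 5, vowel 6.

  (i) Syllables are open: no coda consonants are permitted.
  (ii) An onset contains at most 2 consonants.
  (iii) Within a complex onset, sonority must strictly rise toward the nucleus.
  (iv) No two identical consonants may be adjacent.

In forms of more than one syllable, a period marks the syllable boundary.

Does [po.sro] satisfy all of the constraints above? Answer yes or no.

yes

[po.sro] — σ1 onset /p/, coda /∅/ ok; σ2 onset /sr/ (2→4 rises), coda /∅/ ok → phonotactically legal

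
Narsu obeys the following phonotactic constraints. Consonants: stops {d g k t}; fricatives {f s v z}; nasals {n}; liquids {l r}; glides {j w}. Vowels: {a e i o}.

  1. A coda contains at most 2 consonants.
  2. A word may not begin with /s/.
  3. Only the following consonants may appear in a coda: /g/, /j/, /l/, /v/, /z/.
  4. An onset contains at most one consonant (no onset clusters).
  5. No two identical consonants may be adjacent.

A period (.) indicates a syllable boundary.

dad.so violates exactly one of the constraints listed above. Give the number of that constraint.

3

dad.so: syllable 1 coda contains /d/, which is not a licensed coda consonant.
This is a violation of constraint 3: "Only the following consonants may appear in a coda: /g/, /j/, /l/, /v/, /z/."
The remaining constraints (1, 2, 4, 5) are satisfied.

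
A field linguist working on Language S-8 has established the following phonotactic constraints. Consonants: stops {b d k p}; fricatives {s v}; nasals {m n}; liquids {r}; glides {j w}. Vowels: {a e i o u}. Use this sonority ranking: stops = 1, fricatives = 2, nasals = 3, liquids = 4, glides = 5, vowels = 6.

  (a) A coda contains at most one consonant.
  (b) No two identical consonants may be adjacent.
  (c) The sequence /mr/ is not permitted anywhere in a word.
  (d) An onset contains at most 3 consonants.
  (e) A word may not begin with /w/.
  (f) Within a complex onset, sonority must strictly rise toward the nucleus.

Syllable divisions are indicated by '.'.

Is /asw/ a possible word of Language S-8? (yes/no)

/asw/ — violates constraint (a): syllable 1 coda /sw/ has 2 consonants (> 1) → ill-formed

no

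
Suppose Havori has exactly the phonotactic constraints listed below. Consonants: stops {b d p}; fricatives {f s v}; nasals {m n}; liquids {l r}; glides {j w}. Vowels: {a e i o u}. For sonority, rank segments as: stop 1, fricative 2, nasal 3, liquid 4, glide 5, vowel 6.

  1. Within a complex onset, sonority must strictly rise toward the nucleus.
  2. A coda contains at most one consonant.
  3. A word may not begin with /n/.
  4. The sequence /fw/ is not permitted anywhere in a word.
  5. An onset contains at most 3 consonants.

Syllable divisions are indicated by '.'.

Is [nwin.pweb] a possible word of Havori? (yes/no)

[nwin.pweb] — violates constraint 3: word begins with /n/ → phonotactically illegal

no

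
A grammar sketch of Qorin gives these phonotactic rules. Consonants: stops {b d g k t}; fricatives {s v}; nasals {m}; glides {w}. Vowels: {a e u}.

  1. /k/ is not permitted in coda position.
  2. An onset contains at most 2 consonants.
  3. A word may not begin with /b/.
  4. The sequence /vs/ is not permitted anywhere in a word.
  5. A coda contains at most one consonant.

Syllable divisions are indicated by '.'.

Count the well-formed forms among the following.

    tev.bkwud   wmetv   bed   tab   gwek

tev.bkwud — violates constraint 2: syllable 2 onset /bkw/ has 3 consonants (> 2) → ill-formed
wmetv — violates constraint 5: syllable 1 coda /tv/ has 2 consonants (> 1) → ill-formed
bed — violates constraint 3: word begins with /b/ → ill-formed
tab — σ1 onset /t/, coda /b/ ok → well-formed
gwek — violates constraint 1: syllable 1 coda contains /k/ → ill-formed
Well-formed: tab → 1.

1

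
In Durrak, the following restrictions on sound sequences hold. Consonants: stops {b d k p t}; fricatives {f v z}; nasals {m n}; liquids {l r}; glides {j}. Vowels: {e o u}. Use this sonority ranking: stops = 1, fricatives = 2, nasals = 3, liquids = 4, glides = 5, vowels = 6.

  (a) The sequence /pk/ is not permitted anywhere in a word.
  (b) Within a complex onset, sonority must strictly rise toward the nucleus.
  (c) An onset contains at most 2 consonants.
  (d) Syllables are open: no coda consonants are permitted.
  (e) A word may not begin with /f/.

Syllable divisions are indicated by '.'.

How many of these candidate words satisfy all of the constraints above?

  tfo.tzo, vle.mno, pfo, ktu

tfo.tzo — σ1 onset /tf/ (1→2 rises), coda /∅/ ok; σ2 onset /tz/ (1→2 rises), coda /∅/ ok → well-formed
vle.mno — violates constraint (b): syllable 2 onset /mn/: /m/ (nasal, 3) → /n/ (nasal, 3) does not rise → ill-formed
pfo — σ1 onset /pf/ (1→2 rises), coda /∅/ ok → well-formed
ktu — violates constraint (b): syllable 1 onset /kt/: /k/ (stop, 1) → /t/ (stop, 1) does not rise → ill-formed
Well-formed: tfo.tzo, pfo → 2.

2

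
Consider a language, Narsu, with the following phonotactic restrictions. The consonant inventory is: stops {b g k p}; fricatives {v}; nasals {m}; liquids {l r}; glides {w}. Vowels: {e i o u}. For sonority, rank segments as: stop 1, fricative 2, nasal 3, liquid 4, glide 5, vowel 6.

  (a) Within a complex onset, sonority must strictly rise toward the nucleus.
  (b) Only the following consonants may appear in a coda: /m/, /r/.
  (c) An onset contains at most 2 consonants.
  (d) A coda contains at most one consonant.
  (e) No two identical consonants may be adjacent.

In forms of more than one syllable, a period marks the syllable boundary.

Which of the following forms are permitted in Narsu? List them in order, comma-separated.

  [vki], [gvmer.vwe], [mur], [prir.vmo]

[vki] — violates constraint (a): syllable 1 onset /vk/: /v/ (fricative, 2) → /k/ (stop, 1) does not rise → not permitted
[gvmer.vwe] — violates constraint (c): syllable 1 onset /gvm/ has 3 consonants (> 2) → not permitted
[mur] — σ1 onset /m/, coda /r/ ok → permitted
[prir.vmo] — σ1 onset /pr/ (1→4 rises), coda /r/ ok; σ2 onset /vm/ (2→3 rises), coda /∅/ ok → permitted

[mur], [prir.vmo]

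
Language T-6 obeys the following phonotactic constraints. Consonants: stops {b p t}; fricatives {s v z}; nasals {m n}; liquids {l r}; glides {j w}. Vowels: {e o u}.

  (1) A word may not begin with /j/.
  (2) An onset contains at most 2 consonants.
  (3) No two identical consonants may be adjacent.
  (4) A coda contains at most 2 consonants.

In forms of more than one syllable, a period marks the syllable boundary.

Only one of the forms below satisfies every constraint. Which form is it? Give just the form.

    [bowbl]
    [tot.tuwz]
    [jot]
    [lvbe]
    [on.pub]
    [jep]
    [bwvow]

[bowbl] — violates constraint 4: syllable 1 coda /wbl/ has 3 consonants (> 2) → not permitted
[tot.tuwz] — violates constraint 3: adjacent identical consonants /tt/ → not permitted
[jot] — violates constraint 1: word begins with /j/ → not permitted
[lvbe] — violates constraint 2: syllable 1 onset /lvb/ has 3 consonants (> 2) → not permitted
[on.pub] — σ1 onset /∅/, coda /n/ ok; σ2 onset /p/, coda /b/ ok → permitted
[jep] — violates constraint 1: word begins with /j/ → not permitted
[bwvow] — violates constraint 2: syllable 1 onset /bwv/ has 3 consonants (> 2) → not permitted

[on.pub]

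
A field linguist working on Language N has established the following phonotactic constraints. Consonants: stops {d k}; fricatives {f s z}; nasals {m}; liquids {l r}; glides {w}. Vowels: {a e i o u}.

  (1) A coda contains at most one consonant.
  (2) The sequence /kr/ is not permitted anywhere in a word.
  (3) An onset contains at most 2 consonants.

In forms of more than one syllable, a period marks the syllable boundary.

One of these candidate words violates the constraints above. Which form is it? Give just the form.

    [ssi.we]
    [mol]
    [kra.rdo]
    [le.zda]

[kra.rdo]

[ssi.we] — σ1 onset /ss/ (2C), coda /∅/ ok; σ2 onset /w/, coda /∅/ ok → phonotactically legal
[mol] — σ1 onset /m/, coda /l/ ok → phonotactically legal
[kra.rdo] — violates constraint 2: contains banned sequence /kr/ → phonotactically illegal
[le.zda] — σ1 onset /l/, coda /∅/ ok; σ2 onset /zd/ (2C), coda /∅/ ok → phonotactically legal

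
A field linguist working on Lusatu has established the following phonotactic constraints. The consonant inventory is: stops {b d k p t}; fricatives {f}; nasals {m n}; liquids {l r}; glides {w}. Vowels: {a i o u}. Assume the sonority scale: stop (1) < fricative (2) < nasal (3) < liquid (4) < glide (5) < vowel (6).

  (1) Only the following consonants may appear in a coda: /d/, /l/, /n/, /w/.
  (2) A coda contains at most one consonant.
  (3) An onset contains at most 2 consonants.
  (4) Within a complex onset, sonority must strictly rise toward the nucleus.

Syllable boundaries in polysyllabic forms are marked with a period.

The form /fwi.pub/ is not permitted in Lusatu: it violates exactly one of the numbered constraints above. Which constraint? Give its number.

/fwi.pub/: syllable 2 coda contains /b/, which is not a licensed coda consonant.
This is a violation of constraint 1: "Only the following consonants may appear in a coda: /d/, /l/, /n/, /w/."
The remaining constraints (2, 3, 4) are satisfied.

1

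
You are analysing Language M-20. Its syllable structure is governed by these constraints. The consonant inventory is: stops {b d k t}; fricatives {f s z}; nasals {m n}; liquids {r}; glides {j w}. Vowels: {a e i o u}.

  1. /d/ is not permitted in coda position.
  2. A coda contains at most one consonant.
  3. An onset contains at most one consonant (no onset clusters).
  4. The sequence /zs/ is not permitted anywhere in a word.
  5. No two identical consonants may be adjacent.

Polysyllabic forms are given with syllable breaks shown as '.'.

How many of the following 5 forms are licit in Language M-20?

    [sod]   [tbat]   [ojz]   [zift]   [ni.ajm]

[sod] — violates constraint 1: syllable 1 coda contains /d/ → illicit
[tbat] — violates constraint 3: syllable 1 onset /tb/ has 2 consonants (> 1) → illicit
[ojz] — violates constraint 2: syllable 1 coda /jz/ has 2 consonants (> 1) → illicit
[zift] — violates constraint 2: syllable 1 coda /ft/ has 2 consonants (> 1) → illicit
[ni.ajm] — violates constraint 2: syllable 2 coda /jm/ has 2 consonants (> 1) → illicit
No form is licit → 0.

0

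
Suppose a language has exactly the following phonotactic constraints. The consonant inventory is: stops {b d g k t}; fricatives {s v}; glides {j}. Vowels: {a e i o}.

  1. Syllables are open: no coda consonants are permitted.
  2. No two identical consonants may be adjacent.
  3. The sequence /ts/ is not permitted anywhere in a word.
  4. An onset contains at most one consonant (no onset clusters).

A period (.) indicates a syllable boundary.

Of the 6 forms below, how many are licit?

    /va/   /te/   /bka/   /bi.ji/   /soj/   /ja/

4

/va/ — σ1 onset /v/, coda /∅/ ok → licit
/te/ — σ1 onset /t/, coda /∅/ ok → licit
/bka/ — violates constraint 4: syllable 1 onset /bk/ has 2 consonants (> 1) → illicit
/bi.ji/ — σ1 onset /b/, coda /∅/ ok; σ2 onset /j/, coda /∅/ ok → licit
/soj/ — violates constraint 1: syllable 1 coda /j/ has 1 consonant (> 0) → illicit
/ja/ — σ1 onset /j/, coda /∅/ ok → licit
Licit: /va/, /te/, /bi.ji/, /ja/ → 4.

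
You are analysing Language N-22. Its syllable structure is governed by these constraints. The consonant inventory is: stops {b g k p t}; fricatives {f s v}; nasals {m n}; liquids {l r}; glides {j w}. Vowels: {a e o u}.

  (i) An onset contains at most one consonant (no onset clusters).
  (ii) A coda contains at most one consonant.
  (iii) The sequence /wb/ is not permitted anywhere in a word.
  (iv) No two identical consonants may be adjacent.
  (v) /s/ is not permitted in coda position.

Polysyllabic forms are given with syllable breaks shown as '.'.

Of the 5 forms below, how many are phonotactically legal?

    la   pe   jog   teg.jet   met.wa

5

la — σ1 onset /l/, coda /∅/ ok → phonotactically legal
pe — σ1 onset /p/, coda /∅/ ok → phonotactically legal
jog — σ1 onset /j/, coda /g/ ok → phonotactically legal
teg.jet — σ1 onset /t/, coda /g/ ok; σ2 onset /j/, coda /t/ ok → phonotactically legal
met.wa — σ1 onset /m/, coda /t/ ok; σ2 onset /w/, coda /∅/ ok → phonotactically legal
Phonotactically legal: la, pe, jog, teg.jet, met.wa → 5.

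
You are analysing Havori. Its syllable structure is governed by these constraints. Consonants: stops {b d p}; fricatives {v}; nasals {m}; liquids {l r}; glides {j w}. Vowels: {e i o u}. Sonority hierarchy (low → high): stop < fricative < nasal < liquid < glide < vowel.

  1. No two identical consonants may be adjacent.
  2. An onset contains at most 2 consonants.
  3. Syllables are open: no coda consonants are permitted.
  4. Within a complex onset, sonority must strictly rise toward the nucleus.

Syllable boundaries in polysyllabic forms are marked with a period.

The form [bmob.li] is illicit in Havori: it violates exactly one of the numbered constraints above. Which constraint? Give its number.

[bmob.li]: syllable 1 coda /b/ has 1 consonant (> 0).
This is a violation of constraint 3: "Syllables are open: no coda consonants are permitted."
The remaining constraints (1, 2, 4) are satisfied.

3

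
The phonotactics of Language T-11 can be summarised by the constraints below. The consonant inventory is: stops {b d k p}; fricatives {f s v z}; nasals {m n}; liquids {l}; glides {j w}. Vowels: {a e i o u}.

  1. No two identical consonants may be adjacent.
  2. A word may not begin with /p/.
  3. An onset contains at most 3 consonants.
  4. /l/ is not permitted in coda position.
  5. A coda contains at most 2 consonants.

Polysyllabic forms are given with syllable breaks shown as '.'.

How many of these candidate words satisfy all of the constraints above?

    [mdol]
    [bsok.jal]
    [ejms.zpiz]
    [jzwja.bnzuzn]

[mdol] — violates constraint 4: syllable 1 coda contains /l/ → illicit
[bsok.jal] — violates constraint 4: syllable 2 coda contains /l/ → illicit
[ejms.zpiz] — violates constraint 5: syllable 1 coda /jms/ has 3 consonants (> 2) → illicit
[jzwja.bnzuzn] — violates constraint 3: syllable 1 onset /jzwj/ has 4 consonants (> 3) → illicit
No form is licit → 0.

0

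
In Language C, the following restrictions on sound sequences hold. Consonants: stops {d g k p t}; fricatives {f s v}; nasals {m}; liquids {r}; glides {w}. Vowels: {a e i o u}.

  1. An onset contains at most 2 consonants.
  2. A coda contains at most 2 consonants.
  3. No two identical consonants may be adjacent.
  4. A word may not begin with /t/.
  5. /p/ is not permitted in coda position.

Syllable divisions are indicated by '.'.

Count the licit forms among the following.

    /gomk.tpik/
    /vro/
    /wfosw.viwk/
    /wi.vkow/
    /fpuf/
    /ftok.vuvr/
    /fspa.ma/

/gomk.tpik/ — σ1 onset /g/, coda /mk/ (2C) ok; σ2 onset /tp/ (2C), coda /k/ ok → licit
/vro/ — σ1 onset /vr/ (2C), coda /∅/ ok → licit
/wfosw.viwk/ — σ1 onset /wf/ (2C), coda /sw/ (2C) ok; σ2 onset /v/, coda /wk/ (2C) ok → licit
/wi.vkow/ — σ1 onset /w/, coda /∅/ ok; σ2 onset /vk/ (2C), coda /w/ ok → licit
/fpuf/ — σ1 onset /fp/ (2C), coda /f/ ok → licit
/ftok.vuvr/ — σ1 onset /ft/ (2C), coda /k/ ok; σ2 onset /v/, coda /vr/ (2C) ok → licit
/fspa.ma/ — violates constraint 1: syllable 1 onset /fsp/ has 3 consonants (> 2) → illicit
Licit: /gomk.tpik/, /vro/, /wfosw.viwk/, /wi.vkow/, /fpuf/, /ftok.vuvr/ → 6.

6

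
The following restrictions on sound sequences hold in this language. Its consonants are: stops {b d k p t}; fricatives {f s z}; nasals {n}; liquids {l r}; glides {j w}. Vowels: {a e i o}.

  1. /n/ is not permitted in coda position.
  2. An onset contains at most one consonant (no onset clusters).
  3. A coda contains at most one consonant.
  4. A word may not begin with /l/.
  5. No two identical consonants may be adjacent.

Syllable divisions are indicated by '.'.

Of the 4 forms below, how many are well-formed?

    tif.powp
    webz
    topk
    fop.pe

tif.powp — violates constraint 3: syllable 2 coda /wp/ has 2 consonants (> 1) → ill-formed
webz — violates constraint 3: syllable 1 coda /bz/ has 2 consonants (> 1) → ill-formed
topk — violates constraint 3: syllable 1 coda /pk/ has 2 consonants (> 1) → ill-formed
fop.pe — violates constraint 5: adjacent identical consonants /pp/ → ill-formed
No form is well-formed → 0.

0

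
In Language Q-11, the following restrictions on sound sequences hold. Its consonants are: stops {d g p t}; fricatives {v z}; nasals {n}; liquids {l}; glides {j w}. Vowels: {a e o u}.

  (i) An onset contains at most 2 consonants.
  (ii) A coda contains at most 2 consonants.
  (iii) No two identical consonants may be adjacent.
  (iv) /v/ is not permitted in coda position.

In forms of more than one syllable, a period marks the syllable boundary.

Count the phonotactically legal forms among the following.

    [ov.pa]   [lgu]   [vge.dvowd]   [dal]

[ov.pa] — violates constraint (iv): syllable 1 coda contains /v/ → phonotactically illegal
[lgu] — σ1 onset /lg/ (2C), coda /∅/ ok → phonotactically legal
[vge.dvowd] — σ1 onset /vg/ (2C), coda /∅/ ok; σ2 onset /dv/ (2C), coda /wd/ (2C) ok → phonotactically legal
[dal] — σ1 onset /d/, coda /l/ ok → phonotactically legal
Phonotactically legal: [lgu], [vge.dvowd], [dal] → 3.

3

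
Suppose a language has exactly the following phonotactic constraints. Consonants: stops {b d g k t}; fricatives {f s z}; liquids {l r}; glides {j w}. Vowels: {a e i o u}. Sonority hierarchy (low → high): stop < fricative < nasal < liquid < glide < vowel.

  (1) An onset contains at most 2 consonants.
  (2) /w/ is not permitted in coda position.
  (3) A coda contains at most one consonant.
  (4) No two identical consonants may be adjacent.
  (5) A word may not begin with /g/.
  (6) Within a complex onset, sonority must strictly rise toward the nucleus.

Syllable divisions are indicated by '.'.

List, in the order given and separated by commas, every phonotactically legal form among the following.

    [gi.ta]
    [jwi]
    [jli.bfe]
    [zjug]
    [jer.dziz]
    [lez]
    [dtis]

[zjug], [jer.dziz], [lez]

[gi.ta] — violates constraint 5: word begins with /g/ → phonotactically illegal
[jwi] — violates constraint 6: syllable 1 onset /jw/: /j/ (glide, 5) → /w/ (glide, 5) does not rise → phonotactically illegal
[jli.bfe] — violates constraint 6: syllable 1 onset /jl/: /j/ (glide, 5) → /l/ (liquid, 4) does not rise → phonotactically illegal
[zjug] — σ1 onset /zj/ (2→5 rises), coda /g/ ok → phonotactically legal
[jer.dziz] — σ1 onset /j/, coda /r/ ok; σ2 onset /dz/ (1→2 rises), coda /z/ ok → phonotactically legal
[lez] — σ1 onset /l/, coda /z/ ok → phonotactically legal
[dtis] — violates constraint 6: syllable 1 onset /dt/: /d/ (stop, 1) → /t/ (stop, 1) does not rise → phonotactically illegal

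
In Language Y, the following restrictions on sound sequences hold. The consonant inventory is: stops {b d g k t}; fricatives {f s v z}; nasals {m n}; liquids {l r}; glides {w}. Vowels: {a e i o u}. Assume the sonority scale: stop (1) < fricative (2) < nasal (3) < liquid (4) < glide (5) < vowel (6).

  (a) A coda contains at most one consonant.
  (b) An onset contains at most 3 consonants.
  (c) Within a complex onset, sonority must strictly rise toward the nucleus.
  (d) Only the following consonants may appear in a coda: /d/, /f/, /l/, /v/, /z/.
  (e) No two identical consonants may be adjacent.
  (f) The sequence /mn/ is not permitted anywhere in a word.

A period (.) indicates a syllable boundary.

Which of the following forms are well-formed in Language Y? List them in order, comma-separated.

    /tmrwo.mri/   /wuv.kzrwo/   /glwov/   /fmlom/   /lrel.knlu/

/glwov/

/tmrwo.mri/ — violates constraint (b): syllable 1 onset /tmrw/ has 4 consonants (> 3) → ill-formed
/wuv.kzrwo/ — violates constraint (b): syllable 2 onset /kzrw/ has 4 consonants (> 3) → ill-formed
/glwov/ — σ1 onset /glw/ (1→4→5 rises), coda /v/ ok → well-formed
/fmlom/ — violates constraint (d): syllable 1 coda contains /m/, which is not a licensed coda consonant → ill-formed
/lrel.knlu/ — violates constraint (c): syllable 1 onset /lr/: /l/ (liquid, 4) → /r/ (liquid, 4) does not rise → ill-formed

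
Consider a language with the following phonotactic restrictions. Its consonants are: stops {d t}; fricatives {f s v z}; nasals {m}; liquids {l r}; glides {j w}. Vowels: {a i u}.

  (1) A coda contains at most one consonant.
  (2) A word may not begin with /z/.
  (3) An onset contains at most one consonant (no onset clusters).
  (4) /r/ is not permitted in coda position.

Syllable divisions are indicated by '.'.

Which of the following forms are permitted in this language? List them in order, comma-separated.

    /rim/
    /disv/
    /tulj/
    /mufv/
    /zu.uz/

/rim/ — σ1 onset /r/, coda /m/ ok → permitted
/disv/ — violates constraint 1: syllable 1 coda /sv/ has 2 consonants (> 1) → not permitted
/tulj/ — violates constraint 1: syllable 1 coda /lj/ has 2 consonants (> 1) → not permitted
/mufv/ — violates constraint 1: syllable 1 coda /fv/ has 2 consonants (> 1) → not permitted
/zu.uz/ — violates constraint 2: word begins with /z/ → not permitted

/rim/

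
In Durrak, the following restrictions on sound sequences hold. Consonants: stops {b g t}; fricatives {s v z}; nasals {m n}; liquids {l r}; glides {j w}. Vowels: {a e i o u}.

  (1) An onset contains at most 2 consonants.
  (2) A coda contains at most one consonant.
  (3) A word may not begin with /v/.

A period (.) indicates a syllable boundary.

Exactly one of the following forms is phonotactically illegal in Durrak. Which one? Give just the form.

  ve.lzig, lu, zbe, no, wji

ve.lzig — violates constraint 3: word begins with /v/ → phonotactically illegal
lu — σ1 onset /l/, coda /∅/ ok → phonotactically legal
zbe — σ1 onset /zb/ (2C), coda /∅/ ok → phonotactically legal
no — σ1 onset /n/, coda /∅/ ok → phonotactically legal
wji — σ1 onset /wj/ (2C), coda /∅/ ok → phonotactically legal

ve.lzig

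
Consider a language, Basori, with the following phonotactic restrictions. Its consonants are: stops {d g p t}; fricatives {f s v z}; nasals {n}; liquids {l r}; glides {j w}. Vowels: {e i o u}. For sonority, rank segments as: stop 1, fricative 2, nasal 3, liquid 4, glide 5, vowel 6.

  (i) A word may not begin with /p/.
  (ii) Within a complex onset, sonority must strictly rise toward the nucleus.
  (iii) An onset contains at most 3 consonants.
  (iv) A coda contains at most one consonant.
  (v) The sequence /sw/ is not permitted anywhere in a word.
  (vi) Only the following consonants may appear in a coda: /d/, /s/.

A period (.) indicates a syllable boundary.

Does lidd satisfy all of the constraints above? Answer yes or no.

no

lidd — violates constraint (iv): syllable 1 coda /dd/ has 2 consonants (> 1) → not permitted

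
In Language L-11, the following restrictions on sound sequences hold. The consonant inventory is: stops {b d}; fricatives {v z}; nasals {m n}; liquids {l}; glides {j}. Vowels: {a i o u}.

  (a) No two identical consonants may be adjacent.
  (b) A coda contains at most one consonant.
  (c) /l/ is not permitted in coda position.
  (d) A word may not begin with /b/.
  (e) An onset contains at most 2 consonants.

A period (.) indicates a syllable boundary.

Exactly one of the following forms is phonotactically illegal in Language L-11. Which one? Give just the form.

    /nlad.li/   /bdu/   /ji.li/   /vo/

/bdu/

/nlad.li/ — σ1 onset /nl/ (2C), coda /d/ ok; σ2 onset /l/, coda /∅/ ok → phonotactically legal
/bdu/ — violates constraint (d): word begins with /b/ → phonotactically illegal
/ji.li/ — σ1 onset /j/, coda /∅/ ok; σ2 onset /l/, coda /∅/ ok → phonotactically legal
/vo/ — σ1 onset /v/, coda /∅/ ok → phonotactically legal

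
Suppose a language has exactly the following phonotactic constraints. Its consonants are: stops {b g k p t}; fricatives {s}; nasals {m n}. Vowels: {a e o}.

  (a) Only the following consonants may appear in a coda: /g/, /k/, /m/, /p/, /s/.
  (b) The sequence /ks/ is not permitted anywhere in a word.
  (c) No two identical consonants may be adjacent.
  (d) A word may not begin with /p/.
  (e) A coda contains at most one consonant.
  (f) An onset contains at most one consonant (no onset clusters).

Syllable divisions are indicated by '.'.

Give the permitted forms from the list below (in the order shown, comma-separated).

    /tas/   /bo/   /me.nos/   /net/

/tas/ — σ1 onset /t/, coda /s/ ok → permitted
/bo/ — σ1 onset /b/, coda /∅/ ok → permitted
/me.nos/ — σ1 onset /m/, coda /∅/ ok; σ2 onset /n/, coda /s/ ok → permitted
/net/ — violates constraint (a): syllable 1 coda contains /t/, which is not a licensed coda consonant → not permitted

/tas/, /bo/, /me.nos/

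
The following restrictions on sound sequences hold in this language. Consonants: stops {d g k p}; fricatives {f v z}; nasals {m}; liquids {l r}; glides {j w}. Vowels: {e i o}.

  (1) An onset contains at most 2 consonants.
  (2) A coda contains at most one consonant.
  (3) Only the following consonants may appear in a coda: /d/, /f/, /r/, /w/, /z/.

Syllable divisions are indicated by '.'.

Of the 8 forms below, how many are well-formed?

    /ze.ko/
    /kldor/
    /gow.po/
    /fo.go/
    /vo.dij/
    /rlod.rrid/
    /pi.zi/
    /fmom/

5

/ze.ko/ — σ1 onset /z/, coda /∅/ ok; σ2 onset /k/, coda /∅/ ok → well-formed
/kldor/ — violates constraint 1: syllable 1 onset /kld/ has 3 consonants (> 2) → ill-formed
/gow.po/ — σ1 onset /g/, coda /w/ ok; σ2 onset /p/, coda /∅/ ok → well-formed
/fo.go/ — σ1 onset /f/, coda /∅/ ok; σ2 onset /g/, coda /∅/ ok → well-formed
/vo.dij/ — violates constraint 3: syllable 2 coda contains /j/, which is not a licensed coda consonant → ill-formed
/rlod.rrid/ — σ1 onset /rl/ (2C), coda /d/ ok; σ2 onset /rr/ (2C), coda /d/ ok → well-formed
/pi.zi/ — σ1 onset /p/, coda /∅/ ok; σ2 onset /z/, coda /∅/ ok → well-formed
/fmom/ — violates constraint 3: syllable 1 coda contains /m/, which is not a licensed coda consonant → ill-formed
Well-formed: /ze.ko/, /gow.po/, /fo.go/, /rlod.rrid/, /pi.zi/ → 5.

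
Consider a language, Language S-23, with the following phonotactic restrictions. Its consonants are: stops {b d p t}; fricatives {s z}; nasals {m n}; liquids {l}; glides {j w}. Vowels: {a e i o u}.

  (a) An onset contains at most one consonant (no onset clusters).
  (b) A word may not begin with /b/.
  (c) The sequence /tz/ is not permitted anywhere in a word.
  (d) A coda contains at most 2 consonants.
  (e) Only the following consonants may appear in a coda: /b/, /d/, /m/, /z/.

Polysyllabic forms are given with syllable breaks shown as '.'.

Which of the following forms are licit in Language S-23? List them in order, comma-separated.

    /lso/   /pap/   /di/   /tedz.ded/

/lso/ — violates constraint (a): syllable 1 onset /ls/ has 2 consonants (> 1) → illicit
/pap/ — violates constraint (e): syllable 1 coda contains /p/, which is not a licensed coda consonant → illicit
/di/ — σ1 onset /d/, coda /∅/ ok → licit
/tedz.ded/ — σ1 onset /t/, coda /dz/ (2C) ok; σ2 onset /d/, coda /d/ ok → licit

/di/, /tedz.ded/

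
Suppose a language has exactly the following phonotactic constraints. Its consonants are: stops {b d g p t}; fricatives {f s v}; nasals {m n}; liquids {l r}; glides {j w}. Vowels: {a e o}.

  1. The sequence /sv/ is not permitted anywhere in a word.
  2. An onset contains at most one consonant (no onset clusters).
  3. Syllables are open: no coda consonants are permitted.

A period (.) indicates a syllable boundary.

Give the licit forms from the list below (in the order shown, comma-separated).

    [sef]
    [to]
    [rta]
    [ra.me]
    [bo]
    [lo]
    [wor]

[to], [ra.me], [bo], [lo]

[sef] — violates constraint 3: syllable 1 coda /f/ has 1 consonant (> 0) → illicit
[to] — σ1 onset /t/, coda /∅/ ok → licit
[rta] — violates constraint 2: syllable 1 onset /rt/ has 2 consonants (> 1) → illicit
[ra.me] — σ1 onset /r/, coda /∅/ ok; σ2 onset /m/, coda /∅/ ok → licit
[bo] — σ1 onset /b/, coda /∅/ ok → licit
[lo] — σ1 onset /l/, coda /∅/ ok → licit
[wor] — violates constraint 3: syllable 1 coda /r/ has 1 consonant (> 0) → illicit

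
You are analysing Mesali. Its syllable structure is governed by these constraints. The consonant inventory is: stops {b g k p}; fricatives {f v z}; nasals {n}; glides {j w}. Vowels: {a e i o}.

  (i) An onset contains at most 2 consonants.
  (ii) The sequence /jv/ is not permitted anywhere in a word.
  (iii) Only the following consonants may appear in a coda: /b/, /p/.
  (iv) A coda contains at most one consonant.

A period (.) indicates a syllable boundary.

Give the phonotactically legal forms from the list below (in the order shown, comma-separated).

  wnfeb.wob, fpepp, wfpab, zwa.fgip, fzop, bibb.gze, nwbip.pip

wnfeb.wob — violates constraint (i): syllable 1 onset /wnf/ has 3 consonants (> 2) → phonotactically illegal
fpepp — violates constraint (iv): syllable 1 coda /pp/ has 2 consonants (> 1) → phonotactically illegal
wfpab — violates constraint (i): syllable 1 onset /wfp/ has 3 consonants (> 2) → phonotactically illegal
zwa.fgip — σ1 onset /zw/ (2C), coda /∅/ ok; σ2 onset /fg/ (2C), coda /p/ ok → phonotactically legal
fzop — σ1 onset /fz/ (2C), coda /p/ ok → phonotactically legal
bibb.gze — violates constraint (iv): syllable 1 coda /bb/ has 2 consonants (> 1) → phonotactically illegal
nwbip.pip — violates constraint (i): syllable 1 onset /nwb/ has 3 consonants (> 2) → phonotactically illegal

zwa.fgip, fzop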